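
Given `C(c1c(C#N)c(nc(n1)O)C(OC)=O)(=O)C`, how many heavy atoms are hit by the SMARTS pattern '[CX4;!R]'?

2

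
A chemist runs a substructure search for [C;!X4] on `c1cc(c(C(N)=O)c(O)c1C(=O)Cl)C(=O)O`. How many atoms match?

Check the 16 heavy atoms by environment: 6× c (aromatic, X3) → no; 3× C (X3) → match; 3× O (X1) → no; 2× O (X2) → no; 1× Cl (X1) → no; 1× N (X3) → no.
That gives 3 matching atoms.

3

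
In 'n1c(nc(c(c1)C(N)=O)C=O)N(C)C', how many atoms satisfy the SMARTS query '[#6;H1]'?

2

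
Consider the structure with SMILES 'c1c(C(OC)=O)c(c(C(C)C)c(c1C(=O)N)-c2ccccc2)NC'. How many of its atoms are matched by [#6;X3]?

14

Check the 24 heavy atoms by environment: 12× c (aromatic, X3) → match; 2× N (X3) → no; 5× C (X4) → no; 2× C (X3) → match; 2× O (X1) → no; 1× O (X2) → no.
Summing the matching environments: 12 + 2 = 14 matching atoms.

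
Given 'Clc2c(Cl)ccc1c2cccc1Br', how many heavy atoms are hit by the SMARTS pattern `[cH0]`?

The query [cH0] means: aromatic carbon with no attached hydrogen (substituted or ring-fusion).
Check the 13 heavy atoms by environment: 5× c (aromatic, H0) → match; 5× c (aromatic, H1) → no; 2× Cl (H0) → no; 1× Br (H0) → no.
That gives 5 matching atoms.

5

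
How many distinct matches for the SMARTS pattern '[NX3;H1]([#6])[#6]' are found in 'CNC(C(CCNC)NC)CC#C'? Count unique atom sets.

[NX3;H1]([#6])[#6] is the SMARTS for a secondary amine: a trivalent nitrogen with one H, bonded to two carbons.
The molecule carries 3 separate instances of an N-methylamino group (-NHCH3) meeting every constraint; each maps to a distinct set of atoms, giving 3 matches.

3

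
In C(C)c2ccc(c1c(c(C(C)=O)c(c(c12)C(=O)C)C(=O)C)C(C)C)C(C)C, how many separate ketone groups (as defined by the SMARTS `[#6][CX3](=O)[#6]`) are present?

[#6][CX3](=O)[#6] is the SMARTS for a ketone: a carbonyl carbon (no H) flanked by two carbons.
The molecule carries 3 separate instances of an acetyl/ketone group (-C(=O)CH3) meeting every constraint; each maps to a distinct set of atoms, giving 3 matches.

3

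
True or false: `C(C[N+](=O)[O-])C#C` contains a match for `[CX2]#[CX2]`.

True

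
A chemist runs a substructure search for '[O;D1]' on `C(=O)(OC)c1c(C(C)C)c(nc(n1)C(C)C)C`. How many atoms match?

1

The query [O;D1] means: aliphatic oxygen bonded to exactly one heavy atom.
Check the 17 heavy atoms by environment: 2× n (aromatic, D2) → no; 4× c (aromatic, D3) → no; 6× C (D1) → no; 3× C (D3) → no; 1× O (D1) → match; 1× O (D2) → no.
That gives 1 matching atom.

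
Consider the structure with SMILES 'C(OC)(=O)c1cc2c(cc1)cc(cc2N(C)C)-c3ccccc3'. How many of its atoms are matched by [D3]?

8

Check the 23 heavy atoms by environment: 6× c (aromatic, D3) → match; 10× c (aromatic, D2) → no; 1× C (D3) → match; 1× O (D1) → no; 1× O (D2) → no; 3× C (D1) → no; 1× N (D3) → match.
Summing the matching environments: 6 + 1 + 1 = 8 matching atoms.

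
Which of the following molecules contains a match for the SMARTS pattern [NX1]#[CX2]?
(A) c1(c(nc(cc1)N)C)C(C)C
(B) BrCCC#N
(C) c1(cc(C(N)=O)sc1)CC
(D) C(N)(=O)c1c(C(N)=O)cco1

B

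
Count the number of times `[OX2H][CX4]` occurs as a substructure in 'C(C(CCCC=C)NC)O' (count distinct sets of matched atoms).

1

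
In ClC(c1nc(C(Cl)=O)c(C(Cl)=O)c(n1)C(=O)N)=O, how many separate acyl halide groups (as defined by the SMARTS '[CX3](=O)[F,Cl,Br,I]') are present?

3

[CX3](=O)[F,Cl,Br,I] is the SMARTS for an acyl halide: a carbonyl carbon bonded to a halogen.
The molecule carries 3 separate instances of an acyl chloride (-C(=O)Cl) meeting every constraint; each maps to a distinct set of atoms, giving 3 matches.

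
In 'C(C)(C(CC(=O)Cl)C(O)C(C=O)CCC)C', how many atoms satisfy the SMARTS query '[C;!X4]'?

2

The query [C;!X4] means: aliphatic carbon that does not have four total connections.
Check the 16 heavy atoms by environment: 10× C (X4) → no; 1× O (X2) → no; 2× C (X3) → match; 2× O (X1) → no; 1× Cl (X1) → no.
That gives 2 matching atoms.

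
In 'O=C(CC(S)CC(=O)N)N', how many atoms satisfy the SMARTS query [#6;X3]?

2

Check the 10 heavy atoms by environment: 3× C (X4) → no; 2× C (X3) → match; 2× O (X1) → no; 2× N (X3) → no; 1× S (X2) → no.
That gives 2 matching atoms.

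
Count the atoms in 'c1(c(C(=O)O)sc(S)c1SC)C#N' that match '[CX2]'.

Check the 13 heavy atoms by environment: 1× s (aromatic, X2) → no; 4× c (aromatic, X3) → no; 1× C (X3) → no; 1× O (X1) → no; 1× O (X2) → no; 2× S (X2) → no; 1× C (X2) → match; 1× N (X1) → no; 1× C (X4) → no.
That gives 1 matching atom.

1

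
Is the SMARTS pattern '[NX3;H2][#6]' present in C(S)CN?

Yes

The pattern [NX3;H2][#6] describes a trivalent nitrogen with two H attached to carbon — a primary amine.
The molecule carries a primary amino group (-NH2), whose atoms satisfy every constraint of the query, so the pattern matches.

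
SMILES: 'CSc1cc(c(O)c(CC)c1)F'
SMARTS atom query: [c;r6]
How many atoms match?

The query [c;r6] means: aromatic carbon that belongs to a six-membered ring.
Check the 12 heavy atoms by environment: 6× c (aromatic, in 6-ring) → match; 1× O (acyclic) → no; 3× C (acyclic) → no; 1× S (acyclic) → no; 1× F (acyclic) → no.
That gives 6 matching atoms.

6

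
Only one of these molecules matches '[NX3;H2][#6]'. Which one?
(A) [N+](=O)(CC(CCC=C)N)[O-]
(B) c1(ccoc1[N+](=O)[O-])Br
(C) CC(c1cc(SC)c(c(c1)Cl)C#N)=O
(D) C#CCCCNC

[NX3;H2][#6] describes a trivalent nitrogen with two H attached to carbon (a primary amine).
(A) contains a primary amino group (-NH2), which satisfies every atom and bond constraint.
(B) has a nitro group (-[N+](=O)[O-]) but the nitrogen is [N+] with no H, not NX3H2.
(C) has a nitrile (-C#N) but the nitrogen is NX1 (triple-bonded), not NX3 with two H.
(D) has an N-methylamino group (-NHCH3) but the nitrogen bears two carbons and only one H (H1), not H2.
So the answer is (A).

A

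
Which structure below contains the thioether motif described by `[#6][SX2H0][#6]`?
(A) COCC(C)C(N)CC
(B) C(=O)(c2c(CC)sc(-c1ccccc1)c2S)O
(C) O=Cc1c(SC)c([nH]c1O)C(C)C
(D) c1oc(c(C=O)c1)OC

C

[#6][SX2H0][#6] describes an aliphatic sulfur bridging two carbons with no H on the sulfur (a thioether).
(A) has a methoxy ether (-OCH3) but the bridging atom is O, not S.
(B) has a thiol (-SH) but the sulfur has H1, not H0 bridging two carbons.
(C) contains a methylthio ether (-SCH3), which satisfies every atom and bond constraint.
(D) has a methoxy ether (-OCH3) but the bridging atom is O, not S.
So the answer is (C).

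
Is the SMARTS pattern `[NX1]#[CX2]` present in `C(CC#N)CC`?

Yes

The pattern [NX1]#[CX2] describes a nitrogen triple-bonded to a two-connected carbon — a nitrile.
The molecule carries a nitrile (-C#N), whose atoms satisfy every constraint of the query, so the pattern matches.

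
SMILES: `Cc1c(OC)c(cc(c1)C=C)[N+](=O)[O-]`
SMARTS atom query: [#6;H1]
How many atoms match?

3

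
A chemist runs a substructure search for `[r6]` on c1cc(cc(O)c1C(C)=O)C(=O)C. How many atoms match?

Check the 13 heavy atoms by environment: 6× c (aromatic, in 6-ring) → match; 4× C (acyclic) → no; 3× O (acyclic) → no.
That gives 6 matching atoms.

6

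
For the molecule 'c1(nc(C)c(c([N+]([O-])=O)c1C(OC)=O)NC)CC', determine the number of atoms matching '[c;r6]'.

5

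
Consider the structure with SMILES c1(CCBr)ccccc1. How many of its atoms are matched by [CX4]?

2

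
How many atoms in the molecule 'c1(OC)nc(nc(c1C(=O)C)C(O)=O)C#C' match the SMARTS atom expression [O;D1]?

The query [O;D1] means: aliphatic oxygen bonded to exactly one heavy atom.
Check the 16 heavy atoms by environment: 2× n (aromatic, D2) → no; 4× c (aromatic, D3) → no; 1× C (D2) → no; 3× C (D1) → no; 1× O (D2) → no; 2× C (D3) → no; 3× O (D1) → match.
That gives 3 matching atoms.

3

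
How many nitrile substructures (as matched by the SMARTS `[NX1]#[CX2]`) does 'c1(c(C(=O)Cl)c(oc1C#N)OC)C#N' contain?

2

[NX1]#[CX2] is the SMARTS for a nitrile: a nitrogen triple-bonded to a two-connected carbon.
The molecule carries 2 separate instances of a nitrile (-C#N) meeting every constraint; each maps to a distinct set of atoms, giving 2 matches.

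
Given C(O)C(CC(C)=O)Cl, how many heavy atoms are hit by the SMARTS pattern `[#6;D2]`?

The query [#6;D2] means: any carbon bonded to exactly two heavy atoms.
Check the 8 heavy atoms by environment: 2× C (D2) → match; 2× C (D3) → no; 1× Cl (D1) → no; 2× O (D1) → no; 1× C (D1) → no.
That gives 2 matching atoms.

2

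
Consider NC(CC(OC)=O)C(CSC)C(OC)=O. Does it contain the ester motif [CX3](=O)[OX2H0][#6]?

The pattern [CX3](=O)[OX2H0][#6] describes a carbonyl carbon bonded to an oxygen that is itself bonded to carbon (no H on that O) — an ester.
The molecule carries a methyl-ester group (-C(=O)OCH3), whose atoms satisfy every constraint of the query, so the pattern matches.

Yes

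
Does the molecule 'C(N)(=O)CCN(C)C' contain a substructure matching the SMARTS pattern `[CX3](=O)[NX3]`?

The pattern [CX3](=O)[NX3] describes a carbonyl carbon bonded to a trivalent nitrogen — an amide.
The molecule carries a primary amide (-C(=O)NH2), whose atoms satisfy every constraint of the query, so the pattern matches.

Yes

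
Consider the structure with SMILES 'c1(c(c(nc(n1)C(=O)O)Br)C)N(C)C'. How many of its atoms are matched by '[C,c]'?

The query [C,c] means: comma = OR; matches aliphatic or aromatic carbon — same as #6.
Check the 14 heavy atoms by environment: 2× n (aromatic) → no; 4× c (aromatic) → match; 4× C → match; 2× O → no; 1× Br → no; 1× N → no.
Summing the matching environments: 4 + 4 = 8 matching atoms.

8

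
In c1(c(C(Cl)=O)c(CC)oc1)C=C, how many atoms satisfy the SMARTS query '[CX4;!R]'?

Check the 12 heavy atoms by environment: 1× o (aromatic, X2, in 5-ring) → no; 4× c (aromatic, X3, in 5-ring) → no; 3× C (X3, acyclic) → no; 2× C (X4, acyclic) → match; 1× O (X1, acyclic) → no; 1× Cl (X1, acyclic) → no.
That gives 2 matching atoms.

2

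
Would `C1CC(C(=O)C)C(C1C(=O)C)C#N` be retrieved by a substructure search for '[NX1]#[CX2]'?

The pattern [NX1]#[CX2] describes a nitrogen triple-bonded to a two-connected carbon — a nitrile.
The molecule carries a nitrile (-C#N), whose atoms satisfy every constraint of the query, so the pattern matches.

Yes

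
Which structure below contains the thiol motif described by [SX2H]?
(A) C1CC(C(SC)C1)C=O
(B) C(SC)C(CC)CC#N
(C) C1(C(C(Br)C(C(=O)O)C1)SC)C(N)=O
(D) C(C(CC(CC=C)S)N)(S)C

D

[SX2H] describes an aliphatic sulfur with two connections, one being H (a thiol).
(A) has a methylthio ether (-SCH3) but the sulfur has H0 (bonded to two carbons), not H1.
(B) has a methylthio ether (-SCH3) but the sulfur has H0 (bonded to two carbons), not H1.
(C) has a methylthio ether (-SCH3) but the sulfur has H0 (bonded to two carbons), not H1.
(D) contains a thiol (-SH), which satisfies every atom and bond constraint.
So the answer is (D).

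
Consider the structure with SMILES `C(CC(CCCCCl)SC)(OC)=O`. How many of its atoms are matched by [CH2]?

5

The query [CH2] means: aliphatic carbon with exactly two hydrogens.
Check the 13 heavy atoms by environment: 5× C (H2) → match; 1× C (H1) → no; 1× Cl (H0) → no; 1× S (H0) → no; 2× C (H3) → no; 1× C (H0) → no; 2× O (H0) → no.
That gives 5 matching atoms.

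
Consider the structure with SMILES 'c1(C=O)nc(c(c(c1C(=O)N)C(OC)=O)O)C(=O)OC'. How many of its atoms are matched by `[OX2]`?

The query [OX2] means: aliphatic oxygen with two total connections — ether, hydroxyl, or ester single-bond O.
Check the 20 heavy atoms by environment: 1× n (aromatic, X2) → no; 5× c (aromatic, X3) → no; 4× C (X3) → no; 4× O (X1) → no; 3× O (X2) → match; 2× C (X4) → no; 1× N (X3) → no.
That gives 3 matching atoms.

3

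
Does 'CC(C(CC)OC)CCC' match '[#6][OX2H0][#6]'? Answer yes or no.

The pattern [#6][OX2H0][#6] describes an aliphatic oxygen bridging two carbons with no H on the oxygen — an ether.
The molecule carries a methoxy ether (-OCH3), whose atoms satisfy every constraint of the query, so the pattern matches.

Yes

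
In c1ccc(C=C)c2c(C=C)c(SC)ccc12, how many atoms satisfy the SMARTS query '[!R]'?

The query [!R] means: !R matches any atom not in a ring.
Check the 16 heavy atoms by environment: 10× c (aromatic, in 6-ring) → no; 5× C (acyclic) → match; 1× S (acyclic) → match.
Summing the matching environments: 5 + 1 = 6 matching atoms.

6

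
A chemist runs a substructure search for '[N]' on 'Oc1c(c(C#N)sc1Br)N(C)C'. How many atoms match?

The query [N] means: uppercase N matches aliphatic (non-aromatic) nitrogen only.
Check the 12 heavy atoms by environment: 1× s (aromatic) → no; 4× c (aromatic) → no; 1× Br → no; 1× O → no; 3× C → no; 2× N → match.
That gives 2 matching atoms.

2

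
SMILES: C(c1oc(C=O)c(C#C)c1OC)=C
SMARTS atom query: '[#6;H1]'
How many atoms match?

3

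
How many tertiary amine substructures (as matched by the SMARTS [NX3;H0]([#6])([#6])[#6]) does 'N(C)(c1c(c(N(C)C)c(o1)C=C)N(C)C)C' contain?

3

[NX3;H0]([#6])([#6])[#6] is the SMARTS for a tertiary amine: a trivalent nitrogen with no H, bonded to three carbons.
The molecule carries 3 separate instances of a dimethylamino group (-N(CH3)2) meeting every constraint; each maps to a distinct set of atoms, giving 3 matches.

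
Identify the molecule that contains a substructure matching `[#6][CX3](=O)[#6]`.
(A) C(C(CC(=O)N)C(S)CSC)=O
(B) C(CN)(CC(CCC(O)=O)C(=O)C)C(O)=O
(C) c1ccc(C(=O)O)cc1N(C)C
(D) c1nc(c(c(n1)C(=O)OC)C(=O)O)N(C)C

B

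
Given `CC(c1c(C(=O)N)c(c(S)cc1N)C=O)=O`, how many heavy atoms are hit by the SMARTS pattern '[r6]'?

6

The query [r6] means: r6 matches atoms in a six-membered ring.
Check the 16 heavy atoms by environment: 6× c (aromatic, in 6-ring) → match; 1× S (acyclic) → no; 4× C (acyclic) → no; 3× O (acyclic) → no; 2× N (acyclic) → no.
That gives 6 matching atoms.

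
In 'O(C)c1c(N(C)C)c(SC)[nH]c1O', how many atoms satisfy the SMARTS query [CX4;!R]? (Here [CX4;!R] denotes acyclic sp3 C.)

The query [CX4;!R] means: aliphatic carbon with four total connections, not in a ring.
Check the 13 heavy atoms by environment: 1× n (aromatic, X3, in 5-ring) → no; 4× c (aromatic, X3, in 5-ring) → no; 1× N (X3, acyclic) → no; 4× C (X4, acyclic) → match; 2× O (X2, acyclic) → no; 1× S (X2, acyclic) → no.
That gives 4 matching atoms.

4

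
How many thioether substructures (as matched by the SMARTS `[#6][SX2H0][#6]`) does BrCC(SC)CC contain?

[#6][SX2H0][#6] is the SMARTS for a thioether: an aliphatic sulfur bridging two carbons with no H on the sulfur.
Exactly one fragment in the molecule meets all constraints, giving 1 match.

1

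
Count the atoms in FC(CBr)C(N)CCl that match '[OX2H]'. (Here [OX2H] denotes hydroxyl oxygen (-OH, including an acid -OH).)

0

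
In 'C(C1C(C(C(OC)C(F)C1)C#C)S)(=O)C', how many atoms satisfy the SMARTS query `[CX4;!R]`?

The query [CX4;!R] means: aliphatic carbon with four total connections, not in a ring.
Check the 15 heavy atoms by environment: 6× C (X4, in 6-ring) → no; 2× C (X2, acyclic) → no; 1× S (X2, acyclic) → no; 1× C (X3, acyclic) → no; 1× O (X1, acyclic) → no; 2× C (X4, acyclic) → match; 1× O (X2, acyclic) → no; 1× F (X1, acyclic) → no.
That gives 2 matching atoms.

2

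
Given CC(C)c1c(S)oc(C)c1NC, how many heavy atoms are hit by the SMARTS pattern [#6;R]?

Check the 12 heavy atoms by environment: 1× o (aromatic, in 5-ring) → no; 4× c (aromatic, in 5-ring) → match; 1× S (acyclic) → no; 5× C (acyclic) → no; 1× N (acyclic) → no.
That gives 4 matching atoms.

4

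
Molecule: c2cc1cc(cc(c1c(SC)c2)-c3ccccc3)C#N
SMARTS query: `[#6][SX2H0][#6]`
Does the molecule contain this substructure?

Yes

The pattern [#6][SX2H0][#6] describes an aliphatic sulfur bridging two carbons with no H on the sulfur — a thioether.
The molecule carries a methylthio ether (-SCH3), whose atoms satisfy every constraint of the query, so the pattern matches.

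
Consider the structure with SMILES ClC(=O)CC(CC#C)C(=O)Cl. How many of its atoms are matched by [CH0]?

The query [CH0] means: aliphatic carbon with no attached hydrogen.
Check the 11 heavy atoms by environment: 2× C (H2) → no; 2× C (H1) → no; 3× C (H0) → match; 2× O (H0) → no; 2× Cl (H0) → no.
That gives 3 matching atoms.

3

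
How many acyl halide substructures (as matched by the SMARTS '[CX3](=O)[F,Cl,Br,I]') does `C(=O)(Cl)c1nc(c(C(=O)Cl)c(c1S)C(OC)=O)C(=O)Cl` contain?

3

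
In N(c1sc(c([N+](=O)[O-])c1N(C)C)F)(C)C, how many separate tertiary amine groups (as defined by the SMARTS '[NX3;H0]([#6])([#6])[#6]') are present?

2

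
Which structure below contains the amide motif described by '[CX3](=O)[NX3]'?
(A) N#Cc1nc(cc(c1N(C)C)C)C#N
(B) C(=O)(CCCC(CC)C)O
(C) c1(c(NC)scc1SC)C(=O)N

[CX3](=O)[NX3] describes a carbonyl carbon bonded to a trivalent nitrogen (an amide).
(A) has a nitrile (-C#N) but the nitrile N is NX1 (triple-bonded), not NX3.
(B) has a carboxylic acid group (-C(=O)OH) but the carbonyl is bonded to O, not to an NX3 nitrogen.
(C) contains a primary amide (-C(=O)NH2), which satisfies every atom and bond constraint.
So the answer is (C).

C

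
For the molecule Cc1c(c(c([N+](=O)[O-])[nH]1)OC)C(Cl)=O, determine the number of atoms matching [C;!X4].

Check the 14 heavy atoms by environment: 1× n (aromatic, X3) → no; 4× c (aromatic, X3) → no; 2× C (X4) → no; 1× C (X3) → match; 2× O (X1) → no; 1× Cl (X1) → no; 1× N (charge +1, X3) → no; 1× O (charge -1, X1) → no; 1× O (X2) → no.
That gives 1 matching atom.

1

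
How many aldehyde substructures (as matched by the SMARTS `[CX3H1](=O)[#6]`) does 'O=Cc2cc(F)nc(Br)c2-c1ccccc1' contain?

[CX3H1](=O)[#6] is the SMARTS for an aldehyde: an sp2 carbon with one H, double-bonded to O and single-bonded to carbon.
Exactly one fragment in the molecule meets all constraints, giving 1 match.

1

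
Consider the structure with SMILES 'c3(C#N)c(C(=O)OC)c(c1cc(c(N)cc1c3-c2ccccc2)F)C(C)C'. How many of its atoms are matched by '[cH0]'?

9

The query [cH0] means: aromatic carbon with no attached hydrogen (substituted or ring-fusion).
Check the 27 heavy atoms by environment: 9× c (aromatic, H0) → match; 7× c (aromatic, H1) → no; 1× C (H1) → no; 3× C (H3) → no; 1× F (H0) → no; 1× N (H2) → no; 2× C (H0) → no; 1× N (H0) → no; 2× O (H0) → no.
That gives 9 matching atoms.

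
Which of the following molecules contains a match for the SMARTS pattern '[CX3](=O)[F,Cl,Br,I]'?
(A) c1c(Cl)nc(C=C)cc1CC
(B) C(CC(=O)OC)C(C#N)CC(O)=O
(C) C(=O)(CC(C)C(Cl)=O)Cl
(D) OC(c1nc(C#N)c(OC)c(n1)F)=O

C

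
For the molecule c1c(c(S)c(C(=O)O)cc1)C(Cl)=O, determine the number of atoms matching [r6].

The query [r6] means: r6 matches atoms in a six-membered ring.
Check the 13 heavy atoms by environment: 6× c (aromatic, in 6-ring) → match; 2× C (acyclic) → no; 3× O (acyclic) → no; 1× Cl (acyclic) → no; 1× S (acyclic) → no.
That gives 6 matching atoms.

6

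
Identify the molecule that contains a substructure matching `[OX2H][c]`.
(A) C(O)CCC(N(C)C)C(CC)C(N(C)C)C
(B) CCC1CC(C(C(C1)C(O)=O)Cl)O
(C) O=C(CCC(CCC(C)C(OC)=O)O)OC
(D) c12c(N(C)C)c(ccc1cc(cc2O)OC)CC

D

[OX2H][c] describes a hydroxyl oxygen attached to an aromatic carbon (a phenol).
(A) has a hydroxyl group (-OH) but the -OH is on an aliphatic carbon, not an aromatic c.
(B) has a hydroxyl group (-OH) but the -OH is on an aliphatic carbon, not an aromatic c.
(C) has a hydroxyl group (-OH) but the -OH is on an aliphatic carbon, not an aromatic c.
(D) contains a hydroxyl group (-OH), which satisfies every atom and bond constraint.
So the answer is (D).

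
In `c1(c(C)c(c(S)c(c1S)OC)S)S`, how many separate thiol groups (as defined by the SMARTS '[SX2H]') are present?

[SX2H] is the SMARTS for a thiol: an aliphatic sulfur with two connections, one being H.
The molecule carries 4 separate instances of a thiol (-SH) meeting every constraint; each maps to a distinct set of atoms, giving 4 matches.

4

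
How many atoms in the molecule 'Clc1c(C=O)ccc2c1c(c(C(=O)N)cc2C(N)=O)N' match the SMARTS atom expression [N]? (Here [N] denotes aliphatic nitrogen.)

3

Check the 20 heavy atoms by environment: 10× c (aromatic) → no; 1× Cl → no; 3× C → no; 3× O → no; 3× N → match.
That gives 3 matching atoms.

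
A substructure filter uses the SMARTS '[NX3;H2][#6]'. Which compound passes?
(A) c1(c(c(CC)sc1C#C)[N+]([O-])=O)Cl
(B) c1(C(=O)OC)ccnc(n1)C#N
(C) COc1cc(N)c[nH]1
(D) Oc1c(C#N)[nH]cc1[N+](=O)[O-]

[NX3;H2][#6] describes a trivalent nitrogen with two H attached to carbon (a primary amine).
(A) has a nitro group (-[N+](=O)[O-]) but the nitrogen is [N+] with no H, not NX3H2.
(B) has a nitrile (-C#N) but the nitrogen is NX1 (triple-bonded), not NX3 with two H.
(C) contains a primary amino group (-NH2), which satisfies every atom and bond constraint.
(D) has a nitrile (-C#N) but the nitrogen is NX1 (triple-bonded), not NX3 with two H.
So the answer is (C).

C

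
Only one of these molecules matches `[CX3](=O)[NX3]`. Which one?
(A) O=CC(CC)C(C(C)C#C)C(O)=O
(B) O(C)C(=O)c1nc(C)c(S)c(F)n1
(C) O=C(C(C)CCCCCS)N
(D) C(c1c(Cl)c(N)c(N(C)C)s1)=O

C

[CX3](=O)[NX3] describes a carbonyl carbon bonded to a trivalent nitrogen (an amide).
(A) has a carboxylic acid group (-C(=O)OH) but the carbonyl is bonded to O, not to an NX3 nitrogen.
(B) has a methyl-ester group (-C(=O)OCH3) but the carbonyl is bonded to O, not to an NX3 nitrogen.
(C) contains a primary amide (-C(=O)NH2), which satisfies every atom and bond constraint.
(D) has a primary amino group (-NH2) but the -NH2 is not attached to a carbonyl carbon.
So the answer is (C).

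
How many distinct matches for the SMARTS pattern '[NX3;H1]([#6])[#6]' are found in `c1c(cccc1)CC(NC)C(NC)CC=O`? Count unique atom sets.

2

[NX3;H1]([#6])[#6] is the SMARTS for a secondary amine: a trivalent nitrogen with one H, bonded to two carbons.
The molecule carries 2 separate instances of an N-methylamino group (-NHCH3) meeting every constraint; each maps to a distinct set of atoms, giving 2 matches.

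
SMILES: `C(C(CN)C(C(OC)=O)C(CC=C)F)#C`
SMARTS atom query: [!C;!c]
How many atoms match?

The query [!C;!c] means: neither aliphatic nor aromatic carbon — same as [!#6].
Check the 15 heavy atoms by environment: 11× C → no; 1× N → match; 1× F → match; 2× O → match.
Summing the matching environments: 1 + 1 + 2 = 4 matching atoms.

4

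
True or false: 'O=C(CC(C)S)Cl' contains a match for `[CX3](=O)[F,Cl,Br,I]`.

The pattern [CX3](=O)[F,Cl,Br,I] describes a carbonyl carbon bonded to a halogen — an acyl halide.
The molecule carries an acyl chloride (-C(=O)Cl), whose atoms satisfy every constraint of the query, so the pattern matches.

True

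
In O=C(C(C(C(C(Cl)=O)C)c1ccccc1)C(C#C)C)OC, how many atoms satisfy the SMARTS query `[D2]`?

7

The query [D2] means: atom with exactly two heavy-atom neighbours.
Check the 21 heavy atoms by environment: 4× C (D1) → no; 6× C (D3) → no; 1× C (D2) → match; 2× O (D1) → no; 1× Cl (D1) → no; 1× O (D2) → match; 1× c (aromatic, D3) → no; 5× c (aromatic, D2) → match.
Summing the matching environments: 1 + 1 + 5 = 7 matching atoms.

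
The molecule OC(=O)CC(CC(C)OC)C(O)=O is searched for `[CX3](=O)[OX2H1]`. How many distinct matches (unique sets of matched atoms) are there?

2

[CX3](=O)[OX2H1] is the SMARTS for a carboxylic acid: an sp2 carbon double-bonded to O and single-bonded to an -OH oxygen.
The molecule carries 2 separate instances of a carboxylic acid group (-C(=O)OH) meeting every constraint; each maps to a distinct set of atoms, giving 2 matches.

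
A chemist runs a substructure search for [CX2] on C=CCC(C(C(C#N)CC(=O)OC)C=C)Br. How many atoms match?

1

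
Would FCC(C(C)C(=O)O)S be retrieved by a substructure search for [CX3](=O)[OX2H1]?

Yes

The pattern [CX3](=O)[OX2H1] describes an sp2 carbon double-bonded to O and single-bonded to an -OH oxygen — a carboxylic acid.
The molecule carries a carboxylic acid group (-C(=O)OH), whose atoms satisfy every constraint of the query, so the pattern matches.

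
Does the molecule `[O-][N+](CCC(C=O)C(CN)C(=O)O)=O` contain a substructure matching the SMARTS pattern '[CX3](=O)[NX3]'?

The pattern [CX3](=O)[NX3] describes a carbonyl carbon bonded to a trivalent nitrogen — an amide.
The closest candidate here is a primary amino group (-NH2), but the -NH2 is not attached to a carbonyl carbon. No other fragment satisfies the full query, so there is no match.

No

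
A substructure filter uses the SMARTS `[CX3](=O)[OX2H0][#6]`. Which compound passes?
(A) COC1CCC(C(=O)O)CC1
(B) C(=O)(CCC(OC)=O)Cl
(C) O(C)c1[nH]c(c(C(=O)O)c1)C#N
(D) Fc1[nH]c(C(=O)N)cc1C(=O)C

[CX3](=O)[OX2H0][#6] describes a carbonyl carbon bonded to an oxygen that is itself bonded to carbon (no H on that O) (an ester).
(A) has a methoxy ether (-OCH3) but the ether oxygen is not adjacent to a C=O carbon.
(B) contains a methyl-ester group (-C(=O)OCH3), which satisfies every atom and bond constraint.
(C) has a methoxy ether (-OCH3) but the ether oxygen is not adjacent to a C=O carbon.
(D) has a primary amide (-C(=O)NH2) but the carbonyl is bonded to N, not to an O-C linkage.
So the answer is (B).

B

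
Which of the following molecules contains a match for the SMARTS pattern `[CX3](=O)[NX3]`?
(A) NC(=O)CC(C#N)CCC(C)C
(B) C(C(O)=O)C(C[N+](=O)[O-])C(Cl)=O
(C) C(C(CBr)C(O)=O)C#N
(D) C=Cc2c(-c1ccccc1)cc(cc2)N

A

[CX3](=O)[NX3] describes a carbonyl carbon bonded to a trivalent nitrogen (an amide).
(A) contains a primary amide (-C(=O)NH2), which satisfies every atom and bond constraint.
(B) has a carboxylic acid group (-C(=O)OH) but the carbonyl is bonded to O, not to an NX3 nitrogen.
(C) has a nitrile (-C#N) but the nitrile N is NX1 (triple-bonded), not NX3.
(D) has a primary amino group (-NH2) but the -NH2 is not attached to a carbonyl carbon.
So the answer is (A).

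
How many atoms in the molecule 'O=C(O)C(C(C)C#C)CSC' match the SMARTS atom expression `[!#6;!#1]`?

3

The query [!#6;!#1] means: not carbon and not hydrogen — any heteroatom.
Check the 11 heavy atoms by environment: 8× C → no; 1× S → match; 2× O → match.
Summing the matching environments: 1 + 2 = 3 matching atoms.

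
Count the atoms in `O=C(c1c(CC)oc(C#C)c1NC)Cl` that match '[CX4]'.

3

The query [CX4] means: C with X4: aliphatic carbon with exactly 4 total connections (bonds + H).
Check the 14 heavy atoms by environment: 1× o (aromatic, X2) → no; 4× c (aromatic, X3) → no; 1× C (X3) → no; 1× O (X1) → no; 1× Cl (X1) → no; 2× C (X2) → no; 1× N (X3) → no; 3× C (X4) → match.
That gives 3 matching atoms.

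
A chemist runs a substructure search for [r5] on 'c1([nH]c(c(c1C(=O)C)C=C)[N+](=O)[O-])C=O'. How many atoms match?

5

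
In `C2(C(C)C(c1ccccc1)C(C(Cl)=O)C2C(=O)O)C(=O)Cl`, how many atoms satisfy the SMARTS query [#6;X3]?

The query [#6;X3] means: any carbon (aromatic or not) with three total connections.
Check the 21 heavy atoms by environment: 6× C (X4) → no; 6× c (aromatic, X3) → match; 3× C (X3) → match; 3× O (X1) → no; 2× Cl (X1) → no; 1× O (X2) → no.
Summing the matching environments: 6 + 3 = 9 matching atoms.

9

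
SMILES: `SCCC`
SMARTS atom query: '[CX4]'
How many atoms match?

3

The query [CX4] means: C with X4: aliphatic carbon with exactly 4 total connections (bonds + H).
Check the 4 heavy atoms by environment: 3× C (X4) → match; 1× S (X2) → no.
That gives 3 matching atoms.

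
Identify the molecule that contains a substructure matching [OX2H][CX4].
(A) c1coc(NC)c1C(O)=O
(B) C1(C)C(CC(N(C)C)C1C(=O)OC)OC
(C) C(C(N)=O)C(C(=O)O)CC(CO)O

[OX2H][CX4] describes a hydroxyl oxygen bound to an sp3 (X4) carbon (an aliphatic alcohol).
(A) has a carboxylic acid group (-C(=O)OH) but the -OH is on a CX3 carbonyl carbon, not a CX4 carbon.
(B) has a methoxy ether (-OCH3) but the oxygen has H0 (ether), not H1.
(C) contains a hydroxyl group (-OH), which satisfies every atom and bond constraint.
So the answer is (C).

C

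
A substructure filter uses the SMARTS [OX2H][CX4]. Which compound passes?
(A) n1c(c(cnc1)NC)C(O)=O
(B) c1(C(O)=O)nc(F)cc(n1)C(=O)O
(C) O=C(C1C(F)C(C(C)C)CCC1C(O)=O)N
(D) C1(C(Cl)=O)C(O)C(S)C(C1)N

[OX2H][CX4] describes a hydroxyl oxygen bound to an sp3 (X4) carbon (an aliphatic alcohol).
(A) has a carboxylic acid group (-C(=O)OH) but the -OH is on a CX3 carbonyl carbon, not a CX4 carbon.
(B) has a carboxylic acid group (-C(=O)OH) but the -OH is on a CX3 carbonyl carbon, not a CX4 carbon.
(C) has a carboxylic acid group (-C(=O)OH) but the -OH is on a CX3 carbonyl carbon, not a CX4 carbon.
(D) contains a hydroxyl group (-OH), which satisfies every atom and bond constraint.
So the answer is (D).

D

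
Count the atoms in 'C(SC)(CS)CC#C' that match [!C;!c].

Check the 8 heavy atoms by environment: 6× C → no; 2× S → match.
That gives 2 matching atoms.

2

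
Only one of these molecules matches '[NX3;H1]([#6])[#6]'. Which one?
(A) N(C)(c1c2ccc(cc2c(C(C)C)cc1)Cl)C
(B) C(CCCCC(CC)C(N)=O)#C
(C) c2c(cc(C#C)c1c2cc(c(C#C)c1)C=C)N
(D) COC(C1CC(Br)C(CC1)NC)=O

[NX3;H1]([#6])[#6] describes a trivalent nitrogen with one H, bonded to two carbons (a secondary amine).
(A) has a dimethylamino group (-N(CH3)2) but the nitrogen has H0, not H1.
(B) has a primary amide (-C(=O)NH2) but the -C(=O)NH2 nitrogen has H2, not H1.
(C) has a primary amino group (-NH2) but the nitrogen has H2 and only one carbon neighbour.
(D) contains an N-methylamino group (-NHCH3), which satisfies every atom and bond constraint.
So the answer is (D).

D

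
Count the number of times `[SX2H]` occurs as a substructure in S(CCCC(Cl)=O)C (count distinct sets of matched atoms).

[SX2H] is the SMARTS for a thiol: an aliphatic sulfur with two connections, one being H.
The molecule has a methylthio ether (-SCH3), but the sulfur has H0 (bonded to two carbons), not H1; nothing else fits, so there are 0 matches.

0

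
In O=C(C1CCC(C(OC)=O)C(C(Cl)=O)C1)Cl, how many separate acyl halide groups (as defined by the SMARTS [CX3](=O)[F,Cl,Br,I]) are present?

2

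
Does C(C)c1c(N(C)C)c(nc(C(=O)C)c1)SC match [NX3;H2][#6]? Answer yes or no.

No

The pattern [NX3;H2][#6] describes a trivalent nitrogen with two H attached to carbon — a primary amine.
The closest candidate here is a dimethylamino group (-N(CH3)2), but the nitrogen has H0, not H2. No other fragment satisfies the full query, so there is no match.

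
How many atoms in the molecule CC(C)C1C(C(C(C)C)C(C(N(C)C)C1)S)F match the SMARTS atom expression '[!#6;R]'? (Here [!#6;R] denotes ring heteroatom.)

0

The query [!#6;R] means: non-carbon atom that is part of a ring.
Check the 17 heavy atoms by environment: 6× C (in 6-ring) → no; 8× C (acyclic) → no; 1× S (acyclic) → no; 1× F (acyclic) → no; 1× N (acyclic) → no.
No environment satisfies the query, so 0 matching atoms.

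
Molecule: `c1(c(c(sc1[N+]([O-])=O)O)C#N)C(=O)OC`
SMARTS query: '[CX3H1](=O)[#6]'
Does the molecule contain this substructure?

The pattern [CX3H1](=O)[#6] describes an sp2 carbon with one H, double-bonded to O and single-bonded to carbon — an aldehyde.
The closest candidate here is a methyl-ester group (-C(=O)OCH3), but the carbonyl carbon has H0, not H1. No other fragment satisfies the full query, so there is no match.

No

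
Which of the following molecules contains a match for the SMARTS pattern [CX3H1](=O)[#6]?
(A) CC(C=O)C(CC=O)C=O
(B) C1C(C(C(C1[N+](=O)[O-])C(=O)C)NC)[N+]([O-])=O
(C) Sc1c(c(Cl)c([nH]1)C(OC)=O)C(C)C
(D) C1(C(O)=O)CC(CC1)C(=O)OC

[CX3H1](=O)[#6] describes an sp2 carbon with one H, double-bonded to O and single-bonded to carbon (an aldehyde).
(A) contains an aldehyde (-CHO), which satisfies every atom and bond constraint.
(B) has an acetyl/ketone group (-C(=O)CH3) but the carbonyl carbon has H0 (two carbon neighbours), not H1.
(C) has a methyl-ester group (-C(=O)OCH3) but the carbonyl carbon has H0, not H1.
(D) has a methyl-ester group (-C(=O)OCH3) but the carbonyl carbon has H0, not H1.
So the answer is (A).

A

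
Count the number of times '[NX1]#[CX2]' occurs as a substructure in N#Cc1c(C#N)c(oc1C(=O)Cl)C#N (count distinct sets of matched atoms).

[NX1]#[CX2] is the SMARTS for a nitrile: a nitrogen triple-bonded to a two-connected carbon.
The molecule carries 3 separate instances of a nitrile (-C#N) meeting every constraint; each maps to a distinct set of atoms, giving 3 matches.

3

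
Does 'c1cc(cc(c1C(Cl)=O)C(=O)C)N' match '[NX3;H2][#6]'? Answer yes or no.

Yes

The pattern [NX3;H2][#6] describes a trivalent nitrogen with two H attached to carbon — a primary amine.
The molecule carries a primary amino group (-NH2), whose atoms satisfy every constraint of the query, so the pattern matches.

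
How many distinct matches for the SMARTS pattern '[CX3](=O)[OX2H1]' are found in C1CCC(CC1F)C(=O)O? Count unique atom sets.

[CX3](=O)[OX2H1] is the SMARTS for a carboxylic acid: an sp2 carbon double-bonded to O and single-bonded to an -OH oxygen.
Exactly one fragment in the molecule meets all constraints, giving 1 match.

1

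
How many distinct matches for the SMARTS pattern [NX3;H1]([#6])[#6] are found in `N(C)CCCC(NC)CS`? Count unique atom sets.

2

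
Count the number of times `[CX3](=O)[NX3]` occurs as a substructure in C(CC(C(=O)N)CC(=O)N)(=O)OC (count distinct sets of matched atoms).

[CX3](=O)[NX3] is the SMARTS for an amide: a carbonyl carbon bonded to a trivalent nitrogen.
The molecule carries 2 separate instances of a primary amide (-C(=O)NH2) meeting every constraint; each maps to a distinct set of atoms, giving 2 matches.

2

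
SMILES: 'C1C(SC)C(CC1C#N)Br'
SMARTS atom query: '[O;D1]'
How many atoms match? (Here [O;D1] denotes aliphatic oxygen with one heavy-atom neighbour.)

Check the 10 heavy atoms by environment: 3× C (D3) → no; 3× C (D2) → no; 1× S (D2) → no; 1× C (D1) → no; 1× N (D1) → no; 1× Br (D1) → no.
No environment satisfies the query, so 0 matching atoms.

0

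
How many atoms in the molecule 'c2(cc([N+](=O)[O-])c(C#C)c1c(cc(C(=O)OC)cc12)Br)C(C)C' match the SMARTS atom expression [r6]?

10

The query [r6] means: r6 matches atoms in a six-membered ring.
Check the 23 heavy atoms by environment: 10× c (aromatic, in 6-ring) → match; 7× C (acyclic) → no; 1× Br (acyclic) → no; 1× N (charge +1, acyclic) → no; 1× O (charge -1, acyclic) → no; 3× O (acyclic) → no.
That gives 10 matching atoms.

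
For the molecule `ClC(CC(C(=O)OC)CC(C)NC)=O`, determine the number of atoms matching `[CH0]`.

2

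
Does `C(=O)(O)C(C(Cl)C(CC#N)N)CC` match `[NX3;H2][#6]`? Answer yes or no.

The pattern [NX3;H2][#6] describes a trivalent nitrogen with two H attached to carbon — a primary amine.
The molecule carries a primary amino group (-NH2), whose atoms satisfy every constraint of the query, so the pattern matches.

Yes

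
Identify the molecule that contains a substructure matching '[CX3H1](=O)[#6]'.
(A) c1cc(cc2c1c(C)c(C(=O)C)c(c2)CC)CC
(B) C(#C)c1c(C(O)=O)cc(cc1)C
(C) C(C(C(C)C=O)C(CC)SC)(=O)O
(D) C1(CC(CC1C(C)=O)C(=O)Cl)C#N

[CX3H1](=O)[#6] describes an sp2 carbon with one H, double-bonded to O and single-bonded to carbon (an aldehyde).
(A) has an acetyl/ketone group (-C(=O)CH3) but the carbonyl carbon has H0 (two carbon neighbours), not H1.
(B) has a carboxylic acid group (-C(=O)OH) but the carbonyl carbon has H0 and is bonded to O, not H1.
(C) contains an aldehyde (-CHO), which satisfies every atom and bond constraint.
(D) has an acetyl/ketone group (-C(=O)CH3) but the carbonyl carbon has H0 (two carbon neighbours), not H1.
So the answer is (C).

C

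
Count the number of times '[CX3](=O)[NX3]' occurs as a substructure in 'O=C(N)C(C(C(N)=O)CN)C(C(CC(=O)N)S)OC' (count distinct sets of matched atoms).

3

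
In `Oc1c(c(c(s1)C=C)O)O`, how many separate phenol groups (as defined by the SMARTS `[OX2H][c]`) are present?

[OX2H][c] is the SMARTS for a phenol: a hydroxyl oxygen attached to an aromatic carbon.
The molecule carries 3 separate instances of a hydroxyl group (-OH) meeting every constraint; each maps to a distinct set of atoms, giving 3 matches.

3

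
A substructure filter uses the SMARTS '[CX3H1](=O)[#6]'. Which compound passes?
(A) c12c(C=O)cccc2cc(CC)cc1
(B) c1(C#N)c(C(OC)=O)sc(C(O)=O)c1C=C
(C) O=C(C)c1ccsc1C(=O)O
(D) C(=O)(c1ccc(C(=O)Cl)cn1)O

[CX3H1](=O)[#6] describes an sp2 carbon with one H, double-bonded to O and single-bonded to carbon (an aldehyde).
(A) contains an aldehyde (-CHO), which satisfies every atom and bond constraint.
(B) has a methyl-ester group (-C(=O)OCH3) but the carbonyl carbon has H0, not H1.
(C) has an acetyl/ketone group (-C(=O)CH3) but the carbonyl carbon has H0 (two carbon neighbours), not H1.
(D) has a carboxylic acid group (-C(=O)OH) but the carbonyl carbon has H0 and is bonded to O, not H1.
So the answer is (A).

A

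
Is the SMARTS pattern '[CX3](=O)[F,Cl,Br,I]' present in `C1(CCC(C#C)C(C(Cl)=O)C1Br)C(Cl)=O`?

Yes

The pattern [CX3](=O)[F,Cl,Br,I] describes a carbonyl carbon bonded to a halogen — an acyl halide.
The molecule carries an acyl chloride (-C(=O)Cl), whose atoms satisfy every constraint of the query, so the pattern matches.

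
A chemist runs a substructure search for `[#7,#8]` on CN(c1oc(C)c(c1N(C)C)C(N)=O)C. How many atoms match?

5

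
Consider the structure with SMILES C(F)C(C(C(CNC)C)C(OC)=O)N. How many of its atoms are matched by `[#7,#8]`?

The query [#7,#8] means: nitrogen or oxygen (comma = OR).
Check the 14 heavy atoms by environment: 9× C → no; 1× F → no; 2× N → match; 2× O → match.
Summing the matching environments: 2 + 2 = 4 matching atoms.

4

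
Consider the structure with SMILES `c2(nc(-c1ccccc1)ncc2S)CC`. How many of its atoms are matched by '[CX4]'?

Check the 15 heavy atoms by environment: 2× n (aromatic, X2) → no; 10× c (aromatic, X3) → no; 1× S (X2) → no; 2× C (X4) → match.
That gives 2 matching atoms.

2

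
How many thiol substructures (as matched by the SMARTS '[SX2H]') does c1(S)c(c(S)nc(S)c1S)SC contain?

4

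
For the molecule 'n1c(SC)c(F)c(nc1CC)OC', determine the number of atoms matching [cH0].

The query [cH0] means: aromatic carbon with no attached hydrogen (substituted or ring-fusion).
Check the 13 heavy atoms by environment: 2× n (aromatic, H0) → no; 4× c (aromatic, H0) → match; 1× S (H0) → no; 3× C (H3) → no; 1× F (H0) → no; 1× O (H0) → no; 1× C (H2) → no.
That gives 4 matching atoms.

4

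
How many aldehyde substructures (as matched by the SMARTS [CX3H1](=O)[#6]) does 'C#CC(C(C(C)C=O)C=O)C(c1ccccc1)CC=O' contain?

3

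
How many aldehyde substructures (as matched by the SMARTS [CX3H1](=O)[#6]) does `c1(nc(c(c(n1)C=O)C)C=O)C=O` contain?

3

[CX3H1](=O)[#6] is the SMARTS for an aldehyde: an sp2 carbon with one H, double-bonded to O and single-bonded to carbon.
The molecule carries 3 separate instances of an aldehyde (-CHO) meeting every constraint; each maps to a distinct set of atoms, giving 3 matches.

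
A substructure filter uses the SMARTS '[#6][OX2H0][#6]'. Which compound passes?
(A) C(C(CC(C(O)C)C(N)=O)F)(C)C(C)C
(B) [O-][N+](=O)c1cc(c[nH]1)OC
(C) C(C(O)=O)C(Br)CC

[#6][OX2H0][#6] describes an aliphatic oxygen bridging two carbons with no H on the oxygen (an ether).
(A) has a hydroxyl group (-OH) but the oxygen has H1, not H0 bridging two carbons.
(B) contains a methoxy ether (-OCH3), which satisfies every atom and bond constraint.
(C) has a carboxylic acid group (-C(=O)OH) but the -OH oxygen has H1; the =O is OX1, not OX2.
So the answer is (B).

B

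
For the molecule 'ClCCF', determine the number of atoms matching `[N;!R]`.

0

Check the 4 heavy atoms by environment: 2× C (acyclic) → no; 1× Cl (acyclic) → no; 1× F (acyclic) → no.
No environment satisfies the query, so 0 matching atoms.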